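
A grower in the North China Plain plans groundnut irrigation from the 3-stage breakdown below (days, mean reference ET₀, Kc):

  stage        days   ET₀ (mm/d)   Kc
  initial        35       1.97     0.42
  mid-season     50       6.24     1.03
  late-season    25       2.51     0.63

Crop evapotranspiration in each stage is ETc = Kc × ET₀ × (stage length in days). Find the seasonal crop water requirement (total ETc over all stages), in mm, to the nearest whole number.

initial: 0.42 × 1.97 × 35 = 28.96 mm
mid-season: 1.03 × 6.24 × 50 = 321.36 mm
late-season: 0.63 × 2.51 × 25 = 39.53 mm
Seasonal total = 389.85 mm

390 mm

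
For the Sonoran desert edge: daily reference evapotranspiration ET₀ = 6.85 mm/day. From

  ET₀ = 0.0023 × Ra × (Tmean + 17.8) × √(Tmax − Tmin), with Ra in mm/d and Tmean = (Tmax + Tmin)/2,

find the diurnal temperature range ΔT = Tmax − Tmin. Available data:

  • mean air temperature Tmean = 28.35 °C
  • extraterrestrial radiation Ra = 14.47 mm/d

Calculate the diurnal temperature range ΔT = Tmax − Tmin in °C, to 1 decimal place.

19.9 °C

√ΔT = ET₀ / [0.0023 × Ra × (Tmean+17.8)] = 6.85 / (0.0023 × 14.47 × 46.15) = 4.4599
ΔT = 4.4599² = 19.891 °C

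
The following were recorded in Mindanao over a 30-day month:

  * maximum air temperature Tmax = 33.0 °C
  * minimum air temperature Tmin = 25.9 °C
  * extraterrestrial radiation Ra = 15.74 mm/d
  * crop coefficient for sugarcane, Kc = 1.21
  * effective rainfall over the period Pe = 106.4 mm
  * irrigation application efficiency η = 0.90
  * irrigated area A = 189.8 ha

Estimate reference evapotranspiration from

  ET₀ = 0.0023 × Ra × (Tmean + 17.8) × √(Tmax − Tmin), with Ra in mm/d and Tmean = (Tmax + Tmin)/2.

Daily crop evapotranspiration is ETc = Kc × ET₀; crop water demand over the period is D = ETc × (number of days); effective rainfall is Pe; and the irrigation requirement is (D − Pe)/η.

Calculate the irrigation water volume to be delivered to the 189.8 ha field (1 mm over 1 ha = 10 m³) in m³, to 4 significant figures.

124500 m³

Tmean = (33.0 + 25.9)/2 = 29.45 °C
ET₀ = 0.0023 × 15.74 × (29.45 + 17.8) × √7.1 = 0.0023 × 15.74 × 47.25 × 2.6646 = 4.5579 mm/d
ETc = Kc × ET₀ = 1.21 × 4.5579 = 5.5151 mm/d
Crop demand D = ETc × 30 d = 5.5151 × 30 = 165.453 mm
D − Pe = 165.453 − 106.4 = 59.053 mm
Gross irrigation = 59.053 / 0.90 = 65.614 mm
Volume = 65.614 mm × 189.8 ha × 10 = 124535.4 m³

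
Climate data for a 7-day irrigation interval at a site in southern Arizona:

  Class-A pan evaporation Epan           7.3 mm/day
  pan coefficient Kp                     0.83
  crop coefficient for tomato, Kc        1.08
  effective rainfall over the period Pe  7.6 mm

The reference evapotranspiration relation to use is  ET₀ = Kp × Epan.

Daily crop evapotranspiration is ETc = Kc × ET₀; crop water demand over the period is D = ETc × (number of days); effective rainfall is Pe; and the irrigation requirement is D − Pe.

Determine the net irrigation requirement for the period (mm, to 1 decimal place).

ET₀ = 0.83 × 7.3 = 6.0590 mm/d
ETc = Kc × ET₀ = 1.08 × 6.0590 = 6.5437 mm/d
Crop demand D = ETc × 7 d = 6.5437 × 7 = 45.806 mm
D − Pe = 45.806 − 7.6 = 38.206 mm

38.2 mm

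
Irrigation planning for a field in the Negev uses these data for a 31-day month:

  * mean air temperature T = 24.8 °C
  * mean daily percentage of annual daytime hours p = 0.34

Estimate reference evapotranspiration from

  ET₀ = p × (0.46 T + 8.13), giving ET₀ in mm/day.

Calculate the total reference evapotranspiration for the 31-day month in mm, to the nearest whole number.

206 mm

ET₀ = 0.34 × (0.46 × 24.8 + 8.13) = 0.34 × 19.538 = 6.6429 mm/d
Monthly total = 6.6429 × 31 = 205.930 mm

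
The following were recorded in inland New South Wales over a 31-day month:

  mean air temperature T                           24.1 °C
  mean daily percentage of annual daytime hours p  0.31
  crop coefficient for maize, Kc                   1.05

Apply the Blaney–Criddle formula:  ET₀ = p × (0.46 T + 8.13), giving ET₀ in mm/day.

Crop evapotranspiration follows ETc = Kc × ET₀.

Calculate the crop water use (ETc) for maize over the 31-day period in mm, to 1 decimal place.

ET₀ = 0.31 × (0.46 × 24.1 + 8.13) = 0.31 × 19.216 = 5.9570 mm/d
ETc = Kc × ET₀ = 1.05 × 5.9570 = 6.2549 mm/d
Over 31 days: 6.2549 × 31 = 193.902 mm

193.9 mm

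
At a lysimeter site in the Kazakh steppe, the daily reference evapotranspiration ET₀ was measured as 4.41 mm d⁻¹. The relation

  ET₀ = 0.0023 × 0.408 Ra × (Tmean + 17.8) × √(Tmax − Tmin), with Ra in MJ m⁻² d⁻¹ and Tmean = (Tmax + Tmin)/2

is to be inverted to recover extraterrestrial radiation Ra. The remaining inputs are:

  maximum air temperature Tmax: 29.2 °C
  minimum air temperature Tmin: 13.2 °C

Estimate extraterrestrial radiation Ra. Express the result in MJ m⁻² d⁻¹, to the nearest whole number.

Tmean = (29.2+13.2)/2 = 21.20 °C; ΔT = 16.0
Ra = ET₀ / [0.0023 × 0.408 × (Tmean+17.8) × √ΔT]
   = 4.41 / (0.0023 × 0.408 × 39.00 × 4.0000) = 30.125 MJ m⁻² d⁻¹

30 MJ m⁻² d⁻¹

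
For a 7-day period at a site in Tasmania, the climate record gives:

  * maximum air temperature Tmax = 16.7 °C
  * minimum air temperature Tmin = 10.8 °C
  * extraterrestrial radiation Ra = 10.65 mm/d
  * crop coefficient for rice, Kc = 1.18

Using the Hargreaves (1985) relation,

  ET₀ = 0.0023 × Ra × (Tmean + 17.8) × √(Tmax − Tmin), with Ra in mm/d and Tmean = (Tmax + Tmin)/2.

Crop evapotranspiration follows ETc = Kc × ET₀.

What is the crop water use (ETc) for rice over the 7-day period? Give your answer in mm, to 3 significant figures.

Tmean = (16.7 + 10.8)/2 = 13.75 °C
ET₀ = 0.0023 × 10.65 × (13.75 + 17.8) × √5.9 = 0.0023 × 10.65 × 31.55 × 2.4290 = 1.8772 mm/d
ETc = Kc × ET₀ = 1.18 × 1.8772 = 2.2151 mm/d
Over 7 days: 2.2151 × 7 = 15.506 mm

15.5 mm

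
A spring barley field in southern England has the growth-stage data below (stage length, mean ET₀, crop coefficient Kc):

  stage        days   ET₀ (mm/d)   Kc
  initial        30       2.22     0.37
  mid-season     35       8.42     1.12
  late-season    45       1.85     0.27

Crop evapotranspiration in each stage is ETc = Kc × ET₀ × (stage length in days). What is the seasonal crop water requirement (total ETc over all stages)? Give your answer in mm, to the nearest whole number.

377 mm

initial: 0.37 × 2.22 × 30 = 24.64 mm
mid-season: 1.12 × 8.42 × 35 = 330.06 mm
late-season: 0.27 × 1.85 × 45 = 22.48 mm
Seasonal total = 377.18 mm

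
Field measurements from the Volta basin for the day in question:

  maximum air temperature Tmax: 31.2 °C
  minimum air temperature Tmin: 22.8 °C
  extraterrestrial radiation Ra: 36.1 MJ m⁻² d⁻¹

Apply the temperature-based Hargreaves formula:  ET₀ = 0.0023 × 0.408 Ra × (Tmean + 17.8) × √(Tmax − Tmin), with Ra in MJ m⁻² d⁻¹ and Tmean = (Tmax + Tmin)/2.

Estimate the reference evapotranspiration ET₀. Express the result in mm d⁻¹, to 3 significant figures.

4.40 mm d⁻¹

Tmean = (31.2 + 22.8)/2 = 27.00 °C
0.408 Ra = 0.408 × 36.1 = 14.7288 mm/d equivalent
ET₀ = 0.0023 × 14.7288 × (27.00 + 17.8) × √8.4 = 0.0023 × 14.7288 × 44.80 × 2.8983 = 4.3986 mm/d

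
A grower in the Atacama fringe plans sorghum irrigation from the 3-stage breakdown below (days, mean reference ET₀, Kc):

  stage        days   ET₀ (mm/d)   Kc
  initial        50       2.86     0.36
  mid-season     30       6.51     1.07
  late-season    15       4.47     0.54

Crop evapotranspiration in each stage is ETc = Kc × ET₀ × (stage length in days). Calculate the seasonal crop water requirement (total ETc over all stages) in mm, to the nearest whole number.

initial: 0.36 × 2.86 × 50 = 51.48 mm
mid-season: 1.07 × 6.51 × 30 = 208.97 mm
late-season: 0.54 × 4.47 × 15 = 36.21 mm
Seasonal total = 296.66 mm

297 mm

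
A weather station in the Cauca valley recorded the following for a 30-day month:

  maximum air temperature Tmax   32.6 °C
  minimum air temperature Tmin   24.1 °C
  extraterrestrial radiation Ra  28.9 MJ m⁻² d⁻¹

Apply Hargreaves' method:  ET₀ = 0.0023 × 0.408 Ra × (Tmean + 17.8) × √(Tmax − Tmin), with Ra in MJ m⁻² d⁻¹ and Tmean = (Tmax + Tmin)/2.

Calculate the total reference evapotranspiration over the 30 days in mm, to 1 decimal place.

109.5 mm

Tmean = (32.6 + 24.1)/2 = 28.35 °C
0.408 Ra = 0.408 × 28.9 = 11.7912 mm/d equivalent
ET₀ = 0.0023 × 11.7912 × (28.35 + 17.8) × √8.5 = 0.0023 × 11.7912 × 46.15 × 2.9155 = 3.6490 mm/d
Over 30 days: 3.6490 × 30 = 109.470 mm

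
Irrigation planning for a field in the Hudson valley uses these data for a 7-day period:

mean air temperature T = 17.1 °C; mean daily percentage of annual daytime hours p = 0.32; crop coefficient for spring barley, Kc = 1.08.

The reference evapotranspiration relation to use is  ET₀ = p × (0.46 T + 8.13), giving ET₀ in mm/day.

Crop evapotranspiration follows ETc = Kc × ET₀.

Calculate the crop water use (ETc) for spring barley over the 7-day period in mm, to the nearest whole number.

ET₀ = 0.32 × (0.46 × 17.1 + 8.13) = 0.32 × 15.996 = 5.1187 mm/d
ETc = Kc × ET₀ = 1.08 × 5.1187 = 5.5282 mm/d
Over 7 days: 5.5282 × 7 = 38.697 mm

39 mm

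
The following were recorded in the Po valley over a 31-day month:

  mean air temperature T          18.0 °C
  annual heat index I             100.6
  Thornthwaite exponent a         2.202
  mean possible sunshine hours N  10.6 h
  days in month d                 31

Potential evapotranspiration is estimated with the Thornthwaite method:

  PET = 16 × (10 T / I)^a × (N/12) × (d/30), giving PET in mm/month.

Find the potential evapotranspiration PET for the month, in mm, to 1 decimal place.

52.6 mm

10T/I = 10 × 18.0 / 100.6 = 1.7893
(10T/I)^a = 1.7893^2.202 = 3.6009
Uncorrected PET = 16 × 3.6009 = 57.614 mm
Correction = (N/12)(d/30) = (10.6/12)(31/30) = 0.9128
PET = 57.614 × 0.9128 = 52.590 mm/month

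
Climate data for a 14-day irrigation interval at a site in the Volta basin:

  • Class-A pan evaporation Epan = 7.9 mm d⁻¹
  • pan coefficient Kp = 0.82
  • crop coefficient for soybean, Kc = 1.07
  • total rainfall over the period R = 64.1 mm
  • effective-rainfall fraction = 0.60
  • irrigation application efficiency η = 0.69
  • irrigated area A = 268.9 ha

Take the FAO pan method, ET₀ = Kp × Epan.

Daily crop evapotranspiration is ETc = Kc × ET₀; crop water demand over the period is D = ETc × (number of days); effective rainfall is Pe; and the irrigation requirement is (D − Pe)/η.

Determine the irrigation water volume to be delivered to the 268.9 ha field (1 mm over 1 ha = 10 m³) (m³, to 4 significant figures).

228300 m³

ET₀ = 0.82 × 7.9 = 6.4780 mm/d
ETc = Kc × ET₀ = 1.07 × 6.4780 = 6.9315 mm/d
Crop demand D = ETc × 14 d = 6.9315 × 14 = 97.041 mm
Pe = 0.60 × 64.1 = 38.460 mm
D − Pe = 97.041 − 38.460 = 58.581 mm
Gross irrigation = 58.581 / 0.69 = 84.900 mm
Volume = 84.900 mm × 268.9 ha × 10 = 228296.1 m³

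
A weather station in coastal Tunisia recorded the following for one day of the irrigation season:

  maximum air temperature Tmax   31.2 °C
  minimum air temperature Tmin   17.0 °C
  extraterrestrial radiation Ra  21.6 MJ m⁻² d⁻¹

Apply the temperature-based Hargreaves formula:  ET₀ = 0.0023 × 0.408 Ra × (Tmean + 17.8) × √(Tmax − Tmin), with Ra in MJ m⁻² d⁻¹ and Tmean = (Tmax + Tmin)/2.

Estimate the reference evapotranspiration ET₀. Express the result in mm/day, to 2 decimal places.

Tmean = (31.2 + 17.0)/2 = 24.10 °C
0.408 Ra = 0.408 × 21.6 = 8.8128 mm/d equivalent
ET₀ = 0.0023 × 8.8128 × (24.10 + 17.8) × √14.2 = 0.0023 × 8.8128 × 41.90 × 3.7683 = 3.2004 mm/d

3.20 mm/day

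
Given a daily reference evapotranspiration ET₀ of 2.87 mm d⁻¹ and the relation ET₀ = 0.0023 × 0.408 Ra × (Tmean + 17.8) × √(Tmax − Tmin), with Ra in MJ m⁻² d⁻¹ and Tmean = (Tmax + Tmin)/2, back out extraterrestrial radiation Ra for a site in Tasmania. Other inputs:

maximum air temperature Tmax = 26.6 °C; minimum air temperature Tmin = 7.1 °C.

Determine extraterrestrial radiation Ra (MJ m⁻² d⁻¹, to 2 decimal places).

Tmean = (26.6+7.1)/2 = 16.85 °C; ΔT = 19.5
Ra = ET₀ / [0.0023 × 0.408 × (Tmean+17.8) × √ΔT]
   = 2.87 / (0.0023 × 0.408 × 34.65 × 4.4159) = 19.988 MJ m⁻² d⁻¹

19.99 MJ m⁻² d⁻¹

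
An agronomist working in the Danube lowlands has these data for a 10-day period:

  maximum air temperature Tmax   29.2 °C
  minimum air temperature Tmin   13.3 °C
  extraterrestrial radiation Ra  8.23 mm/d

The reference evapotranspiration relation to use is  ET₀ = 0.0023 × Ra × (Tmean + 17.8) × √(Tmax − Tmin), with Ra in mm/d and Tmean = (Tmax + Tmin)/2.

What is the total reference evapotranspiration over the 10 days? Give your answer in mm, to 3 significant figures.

29.5 mm

Tmean = (29.2 + 13.3)/2 = 21.25 °C
ET₀ = 0.0023 × 8.23 × (21.25 + 17.8) × √15.9 = 0.0023 × 8.23 × 39.05 × 3.9875 = 2.9475 mm/d
Over 10 days: 2.9475 × 10 = 29.475 mm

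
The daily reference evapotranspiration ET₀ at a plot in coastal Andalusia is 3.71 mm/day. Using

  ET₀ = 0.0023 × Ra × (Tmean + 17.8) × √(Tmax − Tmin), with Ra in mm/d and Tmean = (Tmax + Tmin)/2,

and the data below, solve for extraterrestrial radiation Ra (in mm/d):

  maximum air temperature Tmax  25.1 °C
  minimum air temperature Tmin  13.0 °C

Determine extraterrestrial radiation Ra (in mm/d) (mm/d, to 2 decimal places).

Tmean = 19.05 °C; √ΔT = 3.4785
Ra = ET₀ / [0.0023 × (Tmean+17.8) × √ΔT] = 3.71 / (0.0023 × 36.85 × 3.4785) = 12.584 mm/d

12.58 mm/d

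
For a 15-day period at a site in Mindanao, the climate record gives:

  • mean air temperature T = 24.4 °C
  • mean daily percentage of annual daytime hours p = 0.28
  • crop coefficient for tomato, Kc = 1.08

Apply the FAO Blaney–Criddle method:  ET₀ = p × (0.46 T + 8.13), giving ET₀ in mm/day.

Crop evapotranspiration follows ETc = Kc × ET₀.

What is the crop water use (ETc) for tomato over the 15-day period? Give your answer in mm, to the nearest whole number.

88 mm

ET₀ = 0.28 × (0.46 × 24.4 + 8.13) = 0.28 × 19.354 = 5.4191 mm/d
ETc = Kc × ET₀ = 1.08 × 5.4191 = 5.8526 mm/d
Over 15 days: 5.8526 × 15 = 87.789 mm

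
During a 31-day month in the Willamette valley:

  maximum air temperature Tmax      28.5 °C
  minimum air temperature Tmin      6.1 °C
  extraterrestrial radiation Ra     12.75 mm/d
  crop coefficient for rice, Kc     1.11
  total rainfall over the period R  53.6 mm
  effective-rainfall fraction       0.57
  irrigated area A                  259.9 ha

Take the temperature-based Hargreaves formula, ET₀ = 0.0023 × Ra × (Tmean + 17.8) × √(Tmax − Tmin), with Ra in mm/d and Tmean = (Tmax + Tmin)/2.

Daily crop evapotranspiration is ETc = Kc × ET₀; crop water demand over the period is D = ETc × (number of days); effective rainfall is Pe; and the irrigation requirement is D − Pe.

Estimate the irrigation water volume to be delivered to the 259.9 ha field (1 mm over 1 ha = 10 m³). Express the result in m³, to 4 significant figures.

Tmean = (28.5 + 6.1)/2 = 17.30 °C
ET₀ = 0.0023 × 12.75 × (17.30 + 17.8) × √22.4 = 0.0023 × 12.75 × 35.10 × 4.7329 = 4.8716 mm/d
ETc = Kc × ET₀ = 1.11 × 4.8716 = 5.4075 mm/d
Crop demand D = ETc × 31 d = 5.4075 × 31 = 167.633 mm
Pe = 0.57 × 53.6 = 30.552 mm
D − Pe = 167.633 − 30.552 = 137.081 mm
Volume = 137.081 mm × 259.9 ha × 10 = 356273.5 m³

356300 m³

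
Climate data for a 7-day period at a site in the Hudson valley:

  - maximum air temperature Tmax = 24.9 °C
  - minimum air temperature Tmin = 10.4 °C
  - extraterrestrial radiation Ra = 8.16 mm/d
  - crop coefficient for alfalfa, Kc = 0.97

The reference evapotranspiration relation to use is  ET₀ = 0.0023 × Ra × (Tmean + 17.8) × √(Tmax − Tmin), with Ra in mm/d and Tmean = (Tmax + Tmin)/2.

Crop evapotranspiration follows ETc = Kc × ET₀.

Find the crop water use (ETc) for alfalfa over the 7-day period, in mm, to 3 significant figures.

Tmean = (24.9 + 10.4)/2 = 17.65 °C
ET₀ = 0.0023 × 8.16 × (17.65 + 17.8) × √14.5 = 0.0023 × 8.16 × 35.45 × 3.8079 = 2.5335 mm/d
ETc = Kc × ET₀ = 0.97 × 2.5335 = 2.4575 mm/d
Over 7 days: 2.4575 × 7 = 17.203 mm

17.2 mm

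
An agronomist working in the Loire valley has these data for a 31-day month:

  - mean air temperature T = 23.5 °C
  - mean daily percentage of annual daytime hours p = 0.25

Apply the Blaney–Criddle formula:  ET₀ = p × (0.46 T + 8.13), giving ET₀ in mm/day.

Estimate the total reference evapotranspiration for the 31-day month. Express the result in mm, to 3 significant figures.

147 mm

ET₀ = 0.25 × (0.46 × 23.5 + 8.13) = 0.25 × 18.940 = 4.7350 mm/d
Monthly total = 4.7350 × 31 = 146.785 mm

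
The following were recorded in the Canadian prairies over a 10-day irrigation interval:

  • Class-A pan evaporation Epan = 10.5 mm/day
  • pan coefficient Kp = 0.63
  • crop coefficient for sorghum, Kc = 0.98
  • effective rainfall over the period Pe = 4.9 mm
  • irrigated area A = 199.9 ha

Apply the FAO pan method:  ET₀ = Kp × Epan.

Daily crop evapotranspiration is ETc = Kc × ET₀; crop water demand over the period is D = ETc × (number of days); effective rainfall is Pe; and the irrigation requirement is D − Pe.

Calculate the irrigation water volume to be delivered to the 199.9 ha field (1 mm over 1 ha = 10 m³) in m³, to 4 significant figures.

ET₀ = 0.63 × 10.5 = 6.6150 mm/d
ETc = Kc × ET₀ = 0.98 × 6.6150 = 6.4827 mm/d
Crop demand D = ETc × 10 d = 6.4827 × 10 = 64.827 mm
D − Pe = 64.827 − 4.9 = 59.927 mm
Volume = 59.927 mm × 199.9 ha × 10 = 119794.1 m³

119800 m³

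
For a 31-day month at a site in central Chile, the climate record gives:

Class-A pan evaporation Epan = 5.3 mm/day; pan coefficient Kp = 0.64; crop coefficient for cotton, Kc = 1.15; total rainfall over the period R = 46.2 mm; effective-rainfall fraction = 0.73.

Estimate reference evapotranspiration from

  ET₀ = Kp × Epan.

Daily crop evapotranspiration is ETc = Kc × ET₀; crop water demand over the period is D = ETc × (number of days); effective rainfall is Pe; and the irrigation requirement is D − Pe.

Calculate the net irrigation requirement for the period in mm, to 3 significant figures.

ET₀ = 0.64 × 5.3 = 3.3920 mm/d
ETc = Kc × ET₀ = 1.15 × 3.3920 = 3.9008 mm/d
Crop demand D = ETc × 31 d = 3.9008 × 31 = 120.925 mm
Pe = 0.73 × 46.2 = 33.726 mm
D − Pe = 120.925 − 33.726 = 87.199 mm

87.2 mm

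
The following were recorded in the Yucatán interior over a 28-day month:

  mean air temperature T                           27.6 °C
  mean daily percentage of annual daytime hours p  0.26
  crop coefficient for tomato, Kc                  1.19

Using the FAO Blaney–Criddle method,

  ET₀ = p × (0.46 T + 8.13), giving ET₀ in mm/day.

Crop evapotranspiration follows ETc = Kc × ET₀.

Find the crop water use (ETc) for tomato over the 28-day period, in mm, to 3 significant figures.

180 mm

ET₀ = 0.26 × (0.46 × 27.6 + 8.13) = 0.26 × 20.826 = 5.4148 mm/d
ETc = Kc × ET₀ = 1.19 × 5.4148 = 6.4436 mm/d
Over 28 days: 6.4436 × 28 = 180.421 mm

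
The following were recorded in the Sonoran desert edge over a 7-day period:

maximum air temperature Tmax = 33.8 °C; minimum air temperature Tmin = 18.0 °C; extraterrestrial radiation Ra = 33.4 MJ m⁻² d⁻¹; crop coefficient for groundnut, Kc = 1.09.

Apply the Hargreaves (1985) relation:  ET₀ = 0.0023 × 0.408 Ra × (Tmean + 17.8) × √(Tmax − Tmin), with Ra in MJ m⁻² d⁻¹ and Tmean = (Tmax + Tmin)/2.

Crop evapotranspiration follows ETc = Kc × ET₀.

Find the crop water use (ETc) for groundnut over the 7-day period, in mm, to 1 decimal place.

Tmean = (33.8 + 18.0)/2 = 25.90 °C
0.408 Ra = 0.408 × 33.4 = 13.6272 mm/d equivalent
ET₀ = 0.0023 × 13.6272 × (25.90 + 17.8) × √15.8 = 0.0023 × 13.6272 × 43.70 × 3.9749 = 5.4443 mm/d
ETc = Kc × ET₀ = 1.09 × 5.4443 = 5.9343 mm/d
Over 7 days: 5.9343 × 7 = 41.540 mm

41.5 mm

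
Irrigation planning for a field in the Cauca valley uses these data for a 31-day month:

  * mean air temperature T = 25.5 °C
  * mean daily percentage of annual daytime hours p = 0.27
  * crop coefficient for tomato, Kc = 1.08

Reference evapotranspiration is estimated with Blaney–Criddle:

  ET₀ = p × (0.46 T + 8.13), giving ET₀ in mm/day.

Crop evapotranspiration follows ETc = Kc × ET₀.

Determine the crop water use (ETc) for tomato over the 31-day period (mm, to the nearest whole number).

ET₀ = 0.27 × (0.46 × 25.5 + 8.13) = 0.27 × 19.860 = 5.3622 mm/d
ETc = Kc × ET₀ = 1.08 × 5.3622 = 5.7912 mm/d
Over 31 days: 5.7912 × 31 = 179.527 mm

180 mm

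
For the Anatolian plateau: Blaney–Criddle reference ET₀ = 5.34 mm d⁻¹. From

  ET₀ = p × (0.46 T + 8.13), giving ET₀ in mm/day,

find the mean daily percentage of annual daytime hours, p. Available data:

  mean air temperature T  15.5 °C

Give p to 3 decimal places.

p = ET₀ / (0.46 T + 8.13) = 5.34 / (0.46 × 15.5 + 8.13) = 5.34 / 15.260 = 0.3499

0.350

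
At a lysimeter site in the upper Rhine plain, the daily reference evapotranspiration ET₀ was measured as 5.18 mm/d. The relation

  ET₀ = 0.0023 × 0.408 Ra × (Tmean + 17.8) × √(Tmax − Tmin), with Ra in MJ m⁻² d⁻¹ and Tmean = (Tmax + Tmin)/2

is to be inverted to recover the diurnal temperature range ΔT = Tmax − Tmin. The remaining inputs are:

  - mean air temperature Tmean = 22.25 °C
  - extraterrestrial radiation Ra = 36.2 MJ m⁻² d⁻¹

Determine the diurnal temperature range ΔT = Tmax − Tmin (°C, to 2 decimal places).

√ΔT = ET₀ / [0.0023 × 0.408 × Ra × (Tmean+17.8)] = 5.18 / (0.0023 × 14.7696 × 40.05) = 3.8074
ΔT = 3.8074² = 14.496 °C

14.50 °C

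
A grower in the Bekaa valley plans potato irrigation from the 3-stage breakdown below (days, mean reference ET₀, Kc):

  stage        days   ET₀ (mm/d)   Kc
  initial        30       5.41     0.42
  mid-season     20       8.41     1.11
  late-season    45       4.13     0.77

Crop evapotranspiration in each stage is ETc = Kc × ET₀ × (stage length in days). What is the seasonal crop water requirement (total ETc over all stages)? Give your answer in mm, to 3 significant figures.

initial: 0.42 × 5.41 × 30 = 68.17 mm
mid-season: 1.11 × 8.41 × 20 = 186.70 mm
late-season: 0.77 × 4.13 × 45 = 143.10 mm
Seasonal total = 397.97 mm

398 mm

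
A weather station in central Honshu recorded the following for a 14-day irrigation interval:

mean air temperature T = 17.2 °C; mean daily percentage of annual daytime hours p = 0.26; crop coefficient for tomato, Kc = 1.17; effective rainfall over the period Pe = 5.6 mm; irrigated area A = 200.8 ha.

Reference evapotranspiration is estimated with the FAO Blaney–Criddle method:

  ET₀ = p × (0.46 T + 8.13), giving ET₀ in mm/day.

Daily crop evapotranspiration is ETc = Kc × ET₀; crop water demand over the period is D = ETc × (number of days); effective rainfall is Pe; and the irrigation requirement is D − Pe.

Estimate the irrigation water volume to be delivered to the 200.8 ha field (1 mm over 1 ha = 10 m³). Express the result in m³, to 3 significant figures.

126000 m³

ET₀ = 0.26 × (0.46 × 17.2 + 8.13) = 0.26 × 16.042 = 4.1709 mm/d
ETc = Kc × ET₀ = 1.17 × 4.1709 = 4.8800 mm/d
Crop demand D = ETc × 14 d = 4.8800 × 14 = 68.320 mm
D − Pe = 68.320 − 5.6 = 62.720 mm
Volume = 62.720 mm × 200.8 ha × 10 = 125941.8 m³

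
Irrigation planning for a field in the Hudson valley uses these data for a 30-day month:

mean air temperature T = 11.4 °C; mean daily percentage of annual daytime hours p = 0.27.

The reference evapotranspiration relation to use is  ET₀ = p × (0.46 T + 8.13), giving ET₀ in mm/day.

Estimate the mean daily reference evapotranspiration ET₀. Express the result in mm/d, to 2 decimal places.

3.61 mm/d

ET₀ = 0.27 × (0.46 × 11.4 + 8.13) = 0.27 × 13.374 = 3.6110 mm/d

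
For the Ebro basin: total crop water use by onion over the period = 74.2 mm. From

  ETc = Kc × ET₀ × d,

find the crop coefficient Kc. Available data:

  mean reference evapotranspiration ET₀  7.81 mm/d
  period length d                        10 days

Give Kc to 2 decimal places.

ETc = Kc × ET₀ × d  ⇒  Kc = ETc / (ET₀ × d)
Kc = 74.2 / (7.81 × 10) = 74.2 / 78.10 = 0.9501

0.95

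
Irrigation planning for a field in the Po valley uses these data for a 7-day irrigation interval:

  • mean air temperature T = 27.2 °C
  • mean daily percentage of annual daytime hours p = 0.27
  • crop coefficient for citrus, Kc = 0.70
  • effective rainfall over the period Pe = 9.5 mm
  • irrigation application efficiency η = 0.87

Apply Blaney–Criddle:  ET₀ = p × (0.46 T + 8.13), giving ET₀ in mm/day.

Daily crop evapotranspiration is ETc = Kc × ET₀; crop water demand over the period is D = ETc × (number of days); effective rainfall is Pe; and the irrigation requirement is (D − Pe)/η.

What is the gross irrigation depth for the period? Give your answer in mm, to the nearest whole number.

20 mm

ET₀ = 0.27 × (0.46 × 27.2 + 8.13) = 0.27 × 20.642 = 5.5733 mm/d
ETc = Kc × ET₀ = 0.70 × 5.5733 = 3.9013 mm/d
Crop demand D = ETc × 7 d = 3.9013 × 7 = 27.309 mm
D − Pe = 27.309 − 9.5 = 17.809 mm
Gross irrigation = 17.809 / 0.87 = 20.470 mm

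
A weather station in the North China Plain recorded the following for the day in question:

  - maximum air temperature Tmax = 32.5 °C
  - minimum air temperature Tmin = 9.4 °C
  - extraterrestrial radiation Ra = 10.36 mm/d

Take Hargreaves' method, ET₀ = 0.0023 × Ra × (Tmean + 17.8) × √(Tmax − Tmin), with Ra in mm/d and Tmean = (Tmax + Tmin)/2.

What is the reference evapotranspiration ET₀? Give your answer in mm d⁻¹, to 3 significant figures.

Tmean = (32.5 + 9.4)/2 = 20.95 °C
ET₀ = 0.0023 × 10.36 × (20.95 + 17.8) × √23.1 = 0.0023 × 10.36 × 38.75 × 4.8062 = 4.4377 mm/d

4.44 mm d⁻¹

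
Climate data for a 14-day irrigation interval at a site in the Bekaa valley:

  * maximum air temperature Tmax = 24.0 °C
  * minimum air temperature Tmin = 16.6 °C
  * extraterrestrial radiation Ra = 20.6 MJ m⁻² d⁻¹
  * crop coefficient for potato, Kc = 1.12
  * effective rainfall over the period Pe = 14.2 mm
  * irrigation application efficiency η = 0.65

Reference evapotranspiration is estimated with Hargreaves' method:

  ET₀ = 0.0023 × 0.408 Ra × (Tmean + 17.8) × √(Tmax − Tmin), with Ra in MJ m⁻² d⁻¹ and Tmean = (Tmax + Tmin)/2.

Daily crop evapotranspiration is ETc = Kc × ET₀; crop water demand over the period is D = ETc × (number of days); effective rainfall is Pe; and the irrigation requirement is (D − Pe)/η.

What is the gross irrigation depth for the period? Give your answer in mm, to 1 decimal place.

26.5 mm

Tmean = (24.0 + 16.6)/2 = 20.30 °C
0.408 Ra = 0.408 × 20.6 = 8.4048 mm/d equivalent
ET₀ = 0.0023 × 8.4048 × (20.30 + 17.8) × √7.4 = 0.0023 × 8.4048 × 38.10 × 2.7203 = 2.0035 mm/d
ETc = Kc × ET₀ = 1.12 × 2.0035 = 2.2439 mm/d
Crop demand D = ETc × 14 d = 2.2439 × 14 = 31.415 mm
D − Pe = 31.415 − 14.2 = 17.215 mm
Gross irrigation = 17.215 / 0.65 = 26.485 mm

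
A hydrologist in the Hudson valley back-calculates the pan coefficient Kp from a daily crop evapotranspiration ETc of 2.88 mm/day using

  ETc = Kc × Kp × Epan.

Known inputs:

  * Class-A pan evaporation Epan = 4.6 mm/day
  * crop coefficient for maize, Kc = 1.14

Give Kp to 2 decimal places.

ETc = Kc × Kp × Epan  ⇒  Kp = ETc / (Kc × Epan)
Kp = 2.88 / (1.14 × 4.6) = 2.88 / 5.244 = 0.5492

0.55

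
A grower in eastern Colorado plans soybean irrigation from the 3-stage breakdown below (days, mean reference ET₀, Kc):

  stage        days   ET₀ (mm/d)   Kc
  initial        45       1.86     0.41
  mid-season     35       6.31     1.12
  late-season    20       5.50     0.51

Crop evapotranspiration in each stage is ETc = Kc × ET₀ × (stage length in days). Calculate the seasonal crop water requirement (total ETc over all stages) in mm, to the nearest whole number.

338 mm

initial: 0.41 × 1.86 × 45 = 34.32 mm
mid-season: 1.12 × 6.31 × 35 = 247.35 mm
late-season: 0.51 × 5.50 × 20 = 56.10 mm
Seasonal total = 337.77 mm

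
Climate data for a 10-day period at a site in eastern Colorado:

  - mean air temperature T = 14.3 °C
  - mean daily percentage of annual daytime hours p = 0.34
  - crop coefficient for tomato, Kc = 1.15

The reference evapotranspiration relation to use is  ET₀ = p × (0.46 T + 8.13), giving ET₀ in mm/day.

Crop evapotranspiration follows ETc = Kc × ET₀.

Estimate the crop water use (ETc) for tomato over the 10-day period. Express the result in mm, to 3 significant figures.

57.5 mm

ET₀ = 0.34 × (0.46 × 14.3 + 8.13) = 0.34 × 14.708 = 5.0007 mm/d
ETc = Kc × ET₀ = 1.15 × 5.0007 = 5.7508 mm/d
Over 10 days: 5.7508 × 10 = 57.508 mm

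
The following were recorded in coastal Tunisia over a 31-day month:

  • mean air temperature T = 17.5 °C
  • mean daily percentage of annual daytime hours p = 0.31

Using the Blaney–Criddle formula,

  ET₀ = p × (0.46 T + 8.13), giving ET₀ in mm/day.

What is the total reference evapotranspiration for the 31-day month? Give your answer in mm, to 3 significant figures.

ET₀ = 0.31 × (0.46 × 17.5 + 8.13) = 0.31 × 16.180 = 5.0158 mm/d
Monthly total = 5.0158 × 31 = 155.490 mm

155 mm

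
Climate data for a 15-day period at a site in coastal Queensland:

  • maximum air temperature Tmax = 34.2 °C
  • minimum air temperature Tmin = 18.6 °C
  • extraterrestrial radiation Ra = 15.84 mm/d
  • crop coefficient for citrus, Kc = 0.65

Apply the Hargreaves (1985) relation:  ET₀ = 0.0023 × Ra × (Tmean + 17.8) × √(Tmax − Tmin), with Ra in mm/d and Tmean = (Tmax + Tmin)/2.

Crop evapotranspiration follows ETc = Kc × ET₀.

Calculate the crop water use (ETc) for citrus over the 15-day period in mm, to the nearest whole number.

62 mm

Tmean = (34.2 + 18.6)/2 = 26.40 °C
ET₀ = 0.0023 × 15.84 × (26.40 + 17.8) × √15.6 = 0.0023 × 15.84 × 44.20 × 3.9497 = 6.3602 mm/d
ETc = Kc × ET₀ = 0.65 × 6.3602 = 4.1341 mm/d
Over 15 days: 4.1341 × 15 = 62.012 mm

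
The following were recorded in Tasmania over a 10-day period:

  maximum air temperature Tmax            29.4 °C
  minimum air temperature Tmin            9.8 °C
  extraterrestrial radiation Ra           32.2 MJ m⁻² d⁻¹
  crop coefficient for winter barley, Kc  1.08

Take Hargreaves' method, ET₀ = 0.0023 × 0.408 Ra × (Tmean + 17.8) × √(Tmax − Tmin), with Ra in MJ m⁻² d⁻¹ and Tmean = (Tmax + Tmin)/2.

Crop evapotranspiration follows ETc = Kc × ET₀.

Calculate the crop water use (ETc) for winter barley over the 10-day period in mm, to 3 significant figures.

Tmean = (29.4 + 9.8)/2 = 19.60 °C
0.408 Ra = 0.408 × 32.2 = 13.1376 mm/d equivalent
ET₀ = 0.0023 × 13.1376 × (19.60 + 17.8) × √19.6 = 0.0023 × 13.1376 × 37.40 × 4.4272 = 5.0032 mm/d
ETc = Kc × ET₀ = 1.08 × 5.0032 = 5.4035 mm/d
Over 10 days: 5.4035 × 10 = 54.035 mm

54.0 mm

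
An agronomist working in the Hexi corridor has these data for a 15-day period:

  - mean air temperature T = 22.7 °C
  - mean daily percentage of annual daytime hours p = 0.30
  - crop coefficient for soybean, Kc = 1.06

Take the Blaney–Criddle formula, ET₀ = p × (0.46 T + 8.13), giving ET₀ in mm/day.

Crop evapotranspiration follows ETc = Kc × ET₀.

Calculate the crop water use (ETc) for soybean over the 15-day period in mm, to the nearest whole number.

ET₀ = 0.30 × (0.46 × 22.7 + 8.13) = 0.30 × 18.572 = 5.5716 mm/d
ETc = Kc × ET₀ = 1.06 × 5.5716 = 5.9059 mm/d
Over 15 days: 5.9059 × 15 = 88.589 mm

89 mm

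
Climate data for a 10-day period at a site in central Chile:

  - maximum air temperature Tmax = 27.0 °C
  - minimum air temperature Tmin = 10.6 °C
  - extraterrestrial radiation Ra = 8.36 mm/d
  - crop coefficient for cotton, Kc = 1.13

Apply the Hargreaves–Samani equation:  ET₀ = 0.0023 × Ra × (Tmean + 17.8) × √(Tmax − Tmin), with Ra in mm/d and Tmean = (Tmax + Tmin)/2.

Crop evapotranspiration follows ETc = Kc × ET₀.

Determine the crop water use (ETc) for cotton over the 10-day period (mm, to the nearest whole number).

32 mm

Tmean = (27.0 + 10.6)/2 = 18.80 °C
ET₀ = 0.0023 × 8.36 × (18.80 + 17.8) × √16.4 = 0.0023 × 8.36 × 36.60 × 4.0497 = 2.8500 mm/d
ETc = Kc × ET₀ = 1.13 × 2.8500 = 3.2205 mm/d
Over 10 days: 3.2205 × 10 = 32.205 mm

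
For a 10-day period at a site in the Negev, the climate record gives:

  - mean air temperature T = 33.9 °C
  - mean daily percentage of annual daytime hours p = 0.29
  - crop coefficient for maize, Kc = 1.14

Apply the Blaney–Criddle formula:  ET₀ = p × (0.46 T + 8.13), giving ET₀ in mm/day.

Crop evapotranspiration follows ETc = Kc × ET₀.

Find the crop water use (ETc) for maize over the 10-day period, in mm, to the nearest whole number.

ET₀ = 0.29 × (0.46 × 33.9 + 8.13) = 0.29 × 23.724 = 6.8800 mm/d
ETc = Kc × ET₀ = 1.14 × 6.8800 = 7.8432 mm/d
Over 10 days: 7.8432 × 10 = 78.432 mm

78 mm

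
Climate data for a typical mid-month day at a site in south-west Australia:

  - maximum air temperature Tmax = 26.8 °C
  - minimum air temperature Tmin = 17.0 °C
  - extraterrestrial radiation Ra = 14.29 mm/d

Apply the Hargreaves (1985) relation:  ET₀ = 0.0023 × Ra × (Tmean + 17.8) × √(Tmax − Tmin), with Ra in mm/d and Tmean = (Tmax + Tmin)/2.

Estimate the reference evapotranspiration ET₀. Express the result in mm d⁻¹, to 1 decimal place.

Tmean = (26.8 + 17.0)/2 = 21.90 °C
ET₀ = 0.0023 × 14.29 × (21.90 + 17.8) × √9.8 = 0.0023 × 14.29 × 39.70 × 3.1305 = 4.0847 mm/d

4.1 mm d⁻¹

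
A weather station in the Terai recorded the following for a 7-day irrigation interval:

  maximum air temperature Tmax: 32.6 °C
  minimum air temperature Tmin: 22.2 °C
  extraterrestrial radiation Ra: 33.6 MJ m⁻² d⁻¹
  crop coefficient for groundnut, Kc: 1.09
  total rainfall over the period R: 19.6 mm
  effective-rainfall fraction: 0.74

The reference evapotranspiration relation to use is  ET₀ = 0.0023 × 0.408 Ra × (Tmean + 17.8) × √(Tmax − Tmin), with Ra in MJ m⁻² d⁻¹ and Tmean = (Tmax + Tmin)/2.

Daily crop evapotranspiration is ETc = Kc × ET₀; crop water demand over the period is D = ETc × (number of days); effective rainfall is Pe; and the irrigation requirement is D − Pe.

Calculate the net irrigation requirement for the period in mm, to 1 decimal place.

20.6 mm

Tmean = (32.6 + 22.2)/2 = 27.40 °C
0.408 Ra = 0.408 × 33.6 = 13.7088 mm/d equivalent
ET₀ = 0.0023 × 13.7088 × (27.40 + 17.8) × √10.4 = 0.0023 × 13.7088 × 45.20 × 3.2249 = 4.5960 mm/d
ETc = Kc × ET₀ = 1.09 × 4.5960 = 5.0096 mm/d
Crop demand D = ETc × 7 d = 5.0096 × 7 = 35.067 mm
Pe = 0.74 × 19.6 = 14.504 mm
D − Pe = 35.067 − 14.504 = 20.563 mm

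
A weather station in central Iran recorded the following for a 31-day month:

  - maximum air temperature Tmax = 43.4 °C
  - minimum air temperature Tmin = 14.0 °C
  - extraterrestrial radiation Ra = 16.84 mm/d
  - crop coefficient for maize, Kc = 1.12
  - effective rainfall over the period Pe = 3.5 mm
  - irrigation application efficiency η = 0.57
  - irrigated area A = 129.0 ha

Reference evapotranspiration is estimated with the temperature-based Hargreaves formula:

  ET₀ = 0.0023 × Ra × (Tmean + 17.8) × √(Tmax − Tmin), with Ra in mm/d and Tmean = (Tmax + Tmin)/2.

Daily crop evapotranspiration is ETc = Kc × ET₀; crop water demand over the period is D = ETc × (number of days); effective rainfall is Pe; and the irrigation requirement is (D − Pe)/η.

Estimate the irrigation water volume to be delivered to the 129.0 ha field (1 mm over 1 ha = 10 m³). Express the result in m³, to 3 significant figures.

Tmean = (43.4 + 14.0)/2 = 28.70 °C
ET₀ = 0.0023 × 16.84 × (28.70 + 17.8) × √29.4 = 0.0023 × 16.84 × 46.50 × 5.4222 = 9.7656 mm/d
ETc = Kc × ET₀ = 1.12 × 9.7656 = 10.9375 mm/d
Crop demand D = ETc × 31 d = 10.9375 × 31 = 339.063 mm
D − Pe = 339.063 − 3.5 = 335.563 mm
Gross irrigation = 335.563 / 0.57 = 588.707 mm
Volume = 588.707 mm × 129.0 ha × 10 = 759432.0 m³

759000 m³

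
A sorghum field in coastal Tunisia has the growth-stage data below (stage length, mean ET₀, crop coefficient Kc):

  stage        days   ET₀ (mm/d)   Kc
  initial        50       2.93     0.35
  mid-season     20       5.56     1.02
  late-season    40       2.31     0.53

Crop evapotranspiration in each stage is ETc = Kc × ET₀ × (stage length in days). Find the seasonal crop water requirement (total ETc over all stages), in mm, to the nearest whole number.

initial: 0.35 × 2.93 × 50 = 51.28 mm
mid-season: 1.02 × 5.56 × 20 = 113.42 mm
late-season: 0.53 × 2.31 × 40 = 48.97 mm
Seasonal total = 213.67 mm

214 mm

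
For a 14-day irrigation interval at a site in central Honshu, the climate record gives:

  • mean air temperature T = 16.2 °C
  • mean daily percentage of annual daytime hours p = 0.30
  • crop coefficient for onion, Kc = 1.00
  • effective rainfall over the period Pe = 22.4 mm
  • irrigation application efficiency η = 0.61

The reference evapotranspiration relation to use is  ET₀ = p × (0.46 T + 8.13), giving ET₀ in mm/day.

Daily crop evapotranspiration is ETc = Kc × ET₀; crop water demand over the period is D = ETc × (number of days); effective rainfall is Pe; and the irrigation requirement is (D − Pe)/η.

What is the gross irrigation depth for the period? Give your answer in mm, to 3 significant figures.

ET₀ = 0.30 × (0.46 × 16.2 + 8.13) = 0.30 × 15.582 = 4.6746 mm/d
ETc = Kc × ET₀ = 1.00 × 4.6746 = 4.6746 mm/d
Crop demand D = ETc × 14 d = 4.6746 × 14 = 65.444 mm
D − Pe = 65.444 − 22.4 = 43.044 mm
Gross irrigation = 43.044 / 0.61 = 70.564 mm

70.6 mm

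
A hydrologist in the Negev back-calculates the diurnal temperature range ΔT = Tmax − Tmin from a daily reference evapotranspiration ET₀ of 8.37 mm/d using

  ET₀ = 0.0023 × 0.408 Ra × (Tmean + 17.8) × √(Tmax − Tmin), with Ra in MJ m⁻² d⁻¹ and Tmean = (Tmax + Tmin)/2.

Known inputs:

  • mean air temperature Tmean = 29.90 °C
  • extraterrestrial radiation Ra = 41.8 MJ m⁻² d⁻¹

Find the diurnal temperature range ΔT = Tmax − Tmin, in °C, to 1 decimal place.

20.0 °C

√ΔT = ET₀ / [0.0023 × 0.408 × Ra × (Tmean+17.8)] = 8.37 / (0.0023 × 17.0544 × 47.70) = 4.4735
ΔT = 4.4735² = 20.012 °C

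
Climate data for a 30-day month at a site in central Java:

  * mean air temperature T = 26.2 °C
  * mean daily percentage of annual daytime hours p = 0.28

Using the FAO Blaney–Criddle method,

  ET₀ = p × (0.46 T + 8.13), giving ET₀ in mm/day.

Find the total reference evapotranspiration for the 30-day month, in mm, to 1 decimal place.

ET₀ = 0.28 × (0.46 × 26.2 + 8.13) = 0.28 × 20.182 = 5.6510 mm/d
Monthly total = 5.6510 × 30 = 169.530 mm

169.5 mm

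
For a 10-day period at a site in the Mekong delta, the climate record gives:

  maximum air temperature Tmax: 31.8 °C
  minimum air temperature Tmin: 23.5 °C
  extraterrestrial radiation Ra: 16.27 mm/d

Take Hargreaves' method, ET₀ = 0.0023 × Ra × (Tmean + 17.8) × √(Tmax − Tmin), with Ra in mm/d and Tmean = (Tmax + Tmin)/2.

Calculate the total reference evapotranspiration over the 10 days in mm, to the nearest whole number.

Tmean = (31.8 + 23.5)/2 = 27.65 °C
ET₀ = 0.0023 × 16.27 × (27.65 + 17.8) × √8.3 = 0.0023 × 16.27 × 45.45 × 2.8810 = 4.9000 mm/d
Over 10 days: 4.9000 × 10 = 49.000 mm

49 mm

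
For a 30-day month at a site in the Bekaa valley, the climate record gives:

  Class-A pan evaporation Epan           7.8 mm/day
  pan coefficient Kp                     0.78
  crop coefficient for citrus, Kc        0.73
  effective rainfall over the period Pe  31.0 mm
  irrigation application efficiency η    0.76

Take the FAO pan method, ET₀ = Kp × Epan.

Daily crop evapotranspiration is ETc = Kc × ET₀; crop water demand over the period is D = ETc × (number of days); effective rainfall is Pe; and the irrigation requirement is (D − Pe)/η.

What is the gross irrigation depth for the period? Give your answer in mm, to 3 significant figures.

ET₀ = 0.78 × 7.8 = 6.0840 mm/d
ETc = Kc × ET₀ = 0.73 × 6.0840 = 4.4413 mm/d
Crop demand D = ETc × 30 d = 4.4413 × 30 = 133.239 mm
D − Pe = 133.239 − 31.0 = 102.239 mm
Gross irrigation = 102.239 / 0.76 = 134.525 mm

135 mm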